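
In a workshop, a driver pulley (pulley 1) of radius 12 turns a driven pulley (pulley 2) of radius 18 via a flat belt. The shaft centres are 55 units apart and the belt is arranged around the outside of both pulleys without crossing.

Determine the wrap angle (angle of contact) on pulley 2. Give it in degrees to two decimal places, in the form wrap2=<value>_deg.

wrap2=192.53_deg

open belt: β = asin((r2−r1)/C) = asin(6/55) = 6.2629°
wrap1 = π − 2β = 167.4742°
wrap2 = π + 2β = 192.5258°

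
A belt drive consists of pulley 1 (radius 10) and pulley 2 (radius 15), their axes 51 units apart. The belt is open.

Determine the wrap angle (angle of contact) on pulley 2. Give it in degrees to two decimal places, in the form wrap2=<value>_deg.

wrap2=191.25_deg

open belt: β = asin((r2−r1)/C) = asin(5/51) = 5.6263°
wrap1 = π − 2β = 168.7475°
wrap2 = π + 2β = 191.2525°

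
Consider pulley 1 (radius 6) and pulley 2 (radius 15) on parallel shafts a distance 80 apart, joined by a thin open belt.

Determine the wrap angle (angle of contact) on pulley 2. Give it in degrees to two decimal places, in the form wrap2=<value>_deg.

wrap2=192.92_deg

open belt: β = asin((r2−r1)/C) = asin(9/80) = 6.4594°
wrap1 = π − 2β = 167.0811°
wrap2 = π + 2β = 192.9189°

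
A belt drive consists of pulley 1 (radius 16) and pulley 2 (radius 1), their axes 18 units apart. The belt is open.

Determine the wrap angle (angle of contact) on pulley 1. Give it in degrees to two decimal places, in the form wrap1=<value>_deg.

open belt: β = asin((r2−r1)/C) = asin(-15/18) = -56.4427°
wrap1 = π − 2β = 292.8854°
wrap2 = π + 2β = 67.1146°

wrap1=292.89_deg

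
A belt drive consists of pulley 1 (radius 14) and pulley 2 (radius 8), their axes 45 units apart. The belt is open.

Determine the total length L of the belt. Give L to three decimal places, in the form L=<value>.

open belt: β = asin((r2−r1)/C) = asin(-6/45) = -7.6623°
wrap1 = π − 2β = 195.3245°
wrap2 = π + 2β = 164.6755°
tangent length = C·cosβ = 44.5982
L = r1·wrap1 + r2·wrap2 + 2·C·cosβ = 14·3.4091 + 8·2.8741 + 2·44.5982 = 159.9162

L=159.916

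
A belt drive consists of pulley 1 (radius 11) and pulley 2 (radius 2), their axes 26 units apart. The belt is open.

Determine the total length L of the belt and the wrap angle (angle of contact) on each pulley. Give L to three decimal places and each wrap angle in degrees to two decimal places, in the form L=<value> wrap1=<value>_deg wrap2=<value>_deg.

L=95.988 wrap1=220.50_deg wrap2=139.50_deg

open belt: β = asin((r2−r1)/C) = asin(-9/26) = -20.2522°
wrap1 = π − 2β = 220.5045°
wrap2 = π + 2β = 139.4955°
tangent length = C·cosβ = 24.3926
L = r1·wrap1 + r2·wrap2 + 2·C·cosβ = 11·3.8485 + 2·2.4347 + 2·24.3926 = 95.9884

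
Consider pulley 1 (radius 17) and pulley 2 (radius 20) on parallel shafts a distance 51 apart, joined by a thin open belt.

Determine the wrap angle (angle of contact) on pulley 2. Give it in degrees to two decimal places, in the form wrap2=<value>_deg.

open belt: β = asin((r2−r1)/C) = asin(3/51) = 3.3723°
wrap1 = π − 2β = 173.2554°
wrap2 = π + 2β = 186.7446°

wrap2=186.74_deg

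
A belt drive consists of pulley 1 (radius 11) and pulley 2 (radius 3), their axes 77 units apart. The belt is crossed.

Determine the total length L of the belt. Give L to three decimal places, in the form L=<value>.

crossed belt: β = asin((r1+r2)/C) = asin(14/77) = 10.4757°
wrap1 = wrap2 = π + 2β = 200.9514°
tangent length = C·cosβ = 75.7166
L = (r1+r2)·wrap + 2·C·cosβ = 14·3.5073 + 2·75.7166 = 200.5348

L=200.535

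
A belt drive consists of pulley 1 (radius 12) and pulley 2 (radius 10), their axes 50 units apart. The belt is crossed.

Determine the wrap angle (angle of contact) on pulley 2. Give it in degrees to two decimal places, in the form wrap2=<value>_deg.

wrap2=232.21_deg

crossed belt: β = asin((r1+r2)/C) = asin(22/50) = 26.1039°
wrap1 = wrap2 = π + 2β = 232.2078°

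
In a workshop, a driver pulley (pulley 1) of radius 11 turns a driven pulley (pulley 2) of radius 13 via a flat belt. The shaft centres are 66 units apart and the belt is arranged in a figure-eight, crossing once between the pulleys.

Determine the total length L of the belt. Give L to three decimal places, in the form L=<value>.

L=216.226

crossed belt: β = asin((r1+r2)/C) = asin(24/66) = 21.3237°
wrap1 = wrap2 = π + 2β = 222.6474°
tangent length = C·cosβ = 61.4817
L = (r1+r2)·wrap + 2·C·cosβ = 24·3.8859 + 2·61.4817 = 216.2257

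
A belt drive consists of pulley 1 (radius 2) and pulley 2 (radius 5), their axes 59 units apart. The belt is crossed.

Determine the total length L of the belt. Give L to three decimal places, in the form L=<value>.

L=140.823

crossed belt: β = asin((r1+r2)/C) = asin(7/59) = 6.8139°
wrap1 = wrap2 = π + 2β = 193.6277°
tangent length = C·cosβ = 58.5833
L = (r1+r2)·wrap + 2·C·cosβ = 7·3.3794 + 2·58.5833 = 140.8226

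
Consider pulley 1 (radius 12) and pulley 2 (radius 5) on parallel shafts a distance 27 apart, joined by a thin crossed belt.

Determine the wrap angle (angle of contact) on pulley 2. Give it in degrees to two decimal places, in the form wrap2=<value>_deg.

crossed belt: β = asin((r1+r2)/C) = asin(17/27) = 39.0228°
wrap1 = wrap2 = π + 2β = 258.0456°

wrap2=258.05_deg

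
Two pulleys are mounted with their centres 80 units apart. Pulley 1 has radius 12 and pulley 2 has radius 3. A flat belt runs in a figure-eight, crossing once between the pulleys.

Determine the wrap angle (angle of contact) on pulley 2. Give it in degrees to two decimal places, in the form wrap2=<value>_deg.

crossed belt: β = asin((r1+r2)/C) = asin(15/80) = 10.8069°
wrap1 = wrap2 = π + 2β = 201.6138°

wrap2=201.61_deg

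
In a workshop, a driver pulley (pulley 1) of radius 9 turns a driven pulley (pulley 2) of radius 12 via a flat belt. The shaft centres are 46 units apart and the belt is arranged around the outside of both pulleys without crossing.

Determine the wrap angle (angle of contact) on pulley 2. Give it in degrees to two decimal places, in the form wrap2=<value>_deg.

wrap2=187.48_deg

open belt: β = asin((r2−r1)/C) = asin(3/46) = 3.7393°
wrap1 = π − 2β = 172.5213°
wrap2 = π + 2β = 187.4787°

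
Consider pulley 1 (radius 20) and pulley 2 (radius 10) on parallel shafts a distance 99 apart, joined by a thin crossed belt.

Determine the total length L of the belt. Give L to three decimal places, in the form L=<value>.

L=301.410

crossed belt: β = asin((r1+r2)/C) = asin(30/99) = 17.6397°
wrap1 = wrap2 = π + 2β = 215.2794°
tangent length = C·cosβ = 94.3451
L = (r1+r2)·wrap + 2·C·cosβ = 30·3.7573 + 2·94.3451 = 301.4103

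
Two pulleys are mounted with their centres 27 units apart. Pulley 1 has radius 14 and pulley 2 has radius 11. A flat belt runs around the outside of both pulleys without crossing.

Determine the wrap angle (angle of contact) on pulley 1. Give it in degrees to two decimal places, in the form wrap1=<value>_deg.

open belt: β = asin((r2−r1)/C) = asin(-3/27) = -6.3794°
wrap1 = π − 2β = 192.7587°
wrap2 = π + 2β = 167.2413°

wrap1=192.76_deg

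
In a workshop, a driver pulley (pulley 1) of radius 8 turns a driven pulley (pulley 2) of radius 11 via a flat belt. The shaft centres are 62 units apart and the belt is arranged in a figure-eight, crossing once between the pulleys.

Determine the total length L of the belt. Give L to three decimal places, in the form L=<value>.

L=189.560

crossed belt: β = asin((r1+r2)/C) = asin(19/62) = 17.8455°
wrap1 = wrap2 = π + 2β = 215.6910°
tangent length = C·cosβ = 59.0169
L = (r1+r2)·wrap + 2·C·cosβ = 19·3.7645 + 2·59.0169 = 189.5597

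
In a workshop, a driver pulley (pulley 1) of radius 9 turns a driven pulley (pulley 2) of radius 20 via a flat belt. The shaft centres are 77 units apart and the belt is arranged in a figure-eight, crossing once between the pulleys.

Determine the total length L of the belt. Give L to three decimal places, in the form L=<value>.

crossed belt: β = asin((r1+r2)/C) = asin(29/77) = 22.1247°
wrap1 = wrap2 = π + 2β = 224.2494°
tangent length = C·cosβ = 71.3302
L = (r1+r2)·wrap + 2·C·cosβ = 29·3.9139 + 2·71.3302 = 256.1632

L=256.163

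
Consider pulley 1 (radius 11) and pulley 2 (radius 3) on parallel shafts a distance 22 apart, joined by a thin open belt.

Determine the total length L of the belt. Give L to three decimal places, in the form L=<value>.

L=90.925

open belt: β = asin((r2−r1)/C) = asin(-8/22) = -21.3237°
wrap1 = π − 2β = 222.6474°
wrap2 = π + 2β = 137.3526°
tangent length = C·cosβ = 20.4939
L = r1·wrap1 + r2·wrap2 + 2·C·cosβ = 11·3.8859 + 3·2.3973 + 2·20.4939 = 90.9248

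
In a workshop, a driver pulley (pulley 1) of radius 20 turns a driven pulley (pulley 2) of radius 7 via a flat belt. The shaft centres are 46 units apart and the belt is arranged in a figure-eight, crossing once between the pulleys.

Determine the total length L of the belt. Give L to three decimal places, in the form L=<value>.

crossed belt: β = asin((r1+r2)/C) = asin(27/46) = 35.9413°
wrap1 = wrap2 = π + 2β = 251.8827°
tangent length = C·cosβ = 37.2424
L = (r1+r2)·wrap + 2·C·cosβ = 27·4.3962 + 2·37.2424 = 193.1818

L=193.182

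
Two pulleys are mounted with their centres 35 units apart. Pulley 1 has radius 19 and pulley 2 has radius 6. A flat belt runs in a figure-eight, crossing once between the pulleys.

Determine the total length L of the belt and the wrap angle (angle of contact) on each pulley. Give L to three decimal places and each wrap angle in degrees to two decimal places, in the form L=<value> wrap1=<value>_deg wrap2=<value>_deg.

crossed belt: β = asin((r1+r2)/C) = asin(25/35) = 45.5847°
wrap1 = wrap2 = π + 2β = 271.1694°
tangent length = C·cosβ = 24.4949
L = (r1+r2)·wrap + 2·C·cosβ = 25·4.7328 + 2·24.4949 = 167.3098

L=167.310 wrap1=271.17_deg wrap2=271.17_deg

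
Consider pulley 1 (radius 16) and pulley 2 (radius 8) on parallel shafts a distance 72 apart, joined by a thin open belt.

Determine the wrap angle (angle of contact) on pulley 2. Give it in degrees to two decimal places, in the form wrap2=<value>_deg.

wrap2=167.24_deg

open belt: β = asin((r2−r1)/C) = asin(-8/72) = -6.3794°
wrap1 = π − 2β = 192.7587°
wrap2 = π + 2β = 167.2413°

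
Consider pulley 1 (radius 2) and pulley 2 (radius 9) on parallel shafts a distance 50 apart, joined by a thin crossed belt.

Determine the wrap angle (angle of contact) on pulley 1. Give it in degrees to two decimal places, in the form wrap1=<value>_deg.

wrap1=205.42_deg

crossed belt: β = asin((r1+r2)/C) = asin(11/50) = 12.7090°
wrap1 = wrap2 = π + 2β = 205.4181°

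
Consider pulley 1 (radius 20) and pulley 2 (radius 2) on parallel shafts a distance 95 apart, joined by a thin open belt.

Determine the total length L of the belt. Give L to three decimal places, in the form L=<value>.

open belt: β = asin((r2−r1)/C) = asin(-18/95) = -10.9221°
wrap1 = π − 2β = 201.8441°
wrap2 = π + 2β = 158.1559°
tangent length = C·cosβ = 93.2792
L = r1·wrap1 + r2·wrap2 + 2·C·cosβ = 20·3.5228 + 2·2.7603 + 2·93.2792 = 262.5359

L=262.536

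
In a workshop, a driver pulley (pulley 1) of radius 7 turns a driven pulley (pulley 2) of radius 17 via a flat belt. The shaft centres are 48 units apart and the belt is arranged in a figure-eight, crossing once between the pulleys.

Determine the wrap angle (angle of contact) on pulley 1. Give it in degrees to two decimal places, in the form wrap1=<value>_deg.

wrap1=240.00_deg

crossed belt: β = asin((r1+r2)/C) = asin(24/48) = 30.0000°
wrap1 = wrap2 = π + 2β = 240.0000°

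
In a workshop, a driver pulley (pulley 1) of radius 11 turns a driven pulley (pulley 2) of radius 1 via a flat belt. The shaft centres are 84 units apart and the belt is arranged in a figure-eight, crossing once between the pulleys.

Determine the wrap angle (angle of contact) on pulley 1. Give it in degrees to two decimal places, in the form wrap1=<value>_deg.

crossed belt: β = asin((r1+r2)/C) = asin(12/84) = 8.2132°
wrap1 = wrap2 = π + 2β = 196.4264°

wrap1=196.43_deg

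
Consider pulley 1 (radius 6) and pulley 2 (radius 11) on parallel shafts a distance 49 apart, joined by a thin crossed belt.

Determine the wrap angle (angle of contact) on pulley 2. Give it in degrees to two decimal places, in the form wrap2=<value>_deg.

wrap2=220.60_deg

crossed belt: β = asin((r1+r2)/C) = asin(17/49) = 20.3002°
wrap1 = wrap2 = π + 2β = 220.6004°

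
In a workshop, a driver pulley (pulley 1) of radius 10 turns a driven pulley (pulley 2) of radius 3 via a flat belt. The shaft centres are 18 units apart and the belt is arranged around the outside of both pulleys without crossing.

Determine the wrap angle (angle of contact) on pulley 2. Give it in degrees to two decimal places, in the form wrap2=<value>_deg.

wrap2=134.23_deg

open belt: β = asin((r2−r1)/C) = asin(-7/18) = -22.8854°
wrap1 = π − 2β = 225.7708°
wrap2 = π + 2β = 134.2292°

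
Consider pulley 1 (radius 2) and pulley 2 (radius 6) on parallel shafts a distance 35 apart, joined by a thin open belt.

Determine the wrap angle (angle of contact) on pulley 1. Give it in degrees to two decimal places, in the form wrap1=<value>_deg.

wrap1=166.88_deg

open belt: β = asin((r2−r1)/C) = asin(4/35) = 6.5624°
wrap1 = π − 2β = 166.8751°
wrap2 = π + 2β = 193.1249°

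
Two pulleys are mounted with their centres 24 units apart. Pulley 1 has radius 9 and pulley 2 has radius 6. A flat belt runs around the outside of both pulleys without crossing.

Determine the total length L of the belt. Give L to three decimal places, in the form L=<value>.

open belt: β = asin((r2−r1)/C) = asin(-3/24) = -7.1808°
wrap1 = π − 2β = 194.3615°
wrap2 = π + 2β = 165.6385°
tangent length = C·cosβ = 23.8118
L = r1·wrap1 + r2·wrap2 + 2·C·cosβ = 9·3.3922 + 6·2.8909 + 2·23.8118 = 95.4994

L=95.499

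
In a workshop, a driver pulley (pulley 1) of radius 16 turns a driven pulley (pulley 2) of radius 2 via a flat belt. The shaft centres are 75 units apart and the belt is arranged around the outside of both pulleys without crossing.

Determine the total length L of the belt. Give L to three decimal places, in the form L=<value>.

open belt: β = asin((r2−r1)/C) = asin(-14/75) = -10.7583°
wrap1 = π − 2β = 201.5166°
wrap2 = π + 2β = 158.4834°
tangent length = C·cosβ = 73.6817
L = r1·wrap1 + r2·wrap2 + 2·C·cosβ = 16·3.5171 + 2·2.7661 + 2·73.6817 = 209.1697

L=209.170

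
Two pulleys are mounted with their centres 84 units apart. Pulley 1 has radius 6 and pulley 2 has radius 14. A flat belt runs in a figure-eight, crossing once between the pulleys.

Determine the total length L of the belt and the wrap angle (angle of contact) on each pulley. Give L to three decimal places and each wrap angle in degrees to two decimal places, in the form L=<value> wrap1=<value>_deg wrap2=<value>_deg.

L=235.617 wrap1=207.55_deg wrap2=207.55_deg

crossed belt: β = asin((r1+r2)/C) = asin(20/84) = 13.7741°
wrap1 = wrap2 = π + 2β = 207.5483°
tangent length = C·cosβ = 81.5843
L = (r1+r2)·wrap + 2·C·cosβ = 20·3.6224 + 2·81.5843 = 235.6166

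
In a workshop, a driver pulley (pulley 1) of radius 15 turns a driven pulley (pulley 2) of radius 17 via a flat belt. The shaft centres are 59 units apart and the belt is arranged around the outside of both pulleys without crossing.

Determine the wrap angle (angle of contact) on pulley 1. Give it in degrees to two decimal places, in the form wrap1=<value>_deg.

open belt: β = asin((r2−r1)/C) = asin(2/59) = 1.9426°
wrap1 = π − 2β = 176.1148°
wrap2 = π + 2β = 183.8852°

wrap1=176.11_deg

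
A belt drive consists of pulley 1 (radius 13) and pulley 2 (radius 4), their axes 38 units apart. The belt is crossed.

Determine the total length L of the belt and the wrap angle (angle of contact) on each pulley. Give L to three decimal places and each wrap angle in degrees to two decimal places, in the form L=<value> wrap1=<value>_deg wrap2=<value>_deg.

L=137.148 wrap1=233.15_deg wrap2=233.15_deg

crossed belt: β = asin((r1+r2)/C) = asin(17/38) = 26.5750°
wrap1 = wrap2 = π + 2β = 233.1499°
tangent length = C·cosβ = 33.9853
L = (r1+r2)·wrap + 2·C·cosβ = 17·4.0692 + 2·33.9853 = 137.1476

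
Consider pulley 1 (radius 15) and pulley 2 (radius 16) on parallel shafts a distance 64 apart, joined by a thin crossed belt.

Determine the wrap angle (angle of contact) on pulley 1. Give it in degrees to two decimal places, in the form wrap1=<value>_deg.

crossed belt: β = asin((r1+r2)/C) = asin(31/64) = 28.9715°
wrap1 = wrap2 = π + 2β = 237.9431°

wrap1=237.94_deg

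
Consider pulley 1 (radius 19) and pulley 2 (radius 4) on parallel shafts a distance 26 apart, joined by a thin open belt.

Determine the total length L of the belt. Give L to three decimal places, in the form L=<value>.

L=133.179

open belt: β = asin((r2−r1)/C) = asin(-15/26) = -35.2344°
wrap1 = π − 2β = 250.4688°
wrap2 = π + 2β = 109.5312°
tangent length = C·cosβ = 21.2368
L = r1·wrap1 + r2·wrap2 + 2·C·cosβ = 19·4.3715 + 4·1.9117 + 2·21.2368 = 133.1789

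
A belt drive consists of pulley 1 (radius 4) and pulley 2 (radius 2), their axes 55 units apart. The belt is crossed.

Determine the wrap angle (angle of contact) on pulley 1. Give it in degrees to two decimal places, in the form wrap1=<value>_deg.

wrap1=192.53_deg

crossed belt: β = asin((r1+r2)/C) = asin(6/55) = 6.2629°
wrap1 = wrap2 = π + 2β = 192.5258°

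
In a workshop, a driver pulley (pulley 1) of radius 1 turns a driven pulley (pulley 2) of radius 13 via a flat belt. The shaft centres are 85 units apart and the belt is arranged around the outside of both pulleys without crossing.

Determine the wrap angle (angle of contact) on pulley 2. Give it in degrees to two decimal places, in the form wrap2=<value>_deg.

wrap2=196.23_deg

open belt: β = asin((r2−r1)/C) = asin(12/85) = 8.1159°
wrap1 = π − 2β = 163.7681°
wrap2 = π + 2β = 196.2319°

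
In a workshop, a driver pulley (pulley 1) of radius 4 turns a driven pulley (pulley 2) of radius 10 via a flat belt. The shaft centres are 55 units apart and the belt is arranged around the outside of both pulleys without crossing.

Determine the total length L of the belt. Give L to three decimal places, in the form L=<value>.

open belt: β = asin((r2−r1)/C) = asin(6/55) = 6.2629°
wrap1 = π − 2β = 167.4742°
wrap2 = π + 2β = 192.5258°
tangent length = C·cosβ = 54.6717
L = r1·wrap1 + r2·wrap2 + 2·C·cosβ = 4·2.9230 + 10·3.3602 + 2·54.6717 = 154.6375

L=154.637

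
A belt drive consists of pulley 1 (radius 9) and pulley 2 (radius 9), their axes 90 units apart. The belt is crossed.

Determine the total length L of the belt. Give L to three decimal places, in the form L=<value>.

crossed belt: β = asin((r1+r2)/C) = asin(18/90) = 11.5370°
wrap1 = wrap2 = π + 2β = 203.0739°
tangent length = C·cosβ = 88.1816
L = (r1+r2)·wrap + 2·C·cosβ = 18·3.5443 + 2·88.1816 = 240.1608

L=240.161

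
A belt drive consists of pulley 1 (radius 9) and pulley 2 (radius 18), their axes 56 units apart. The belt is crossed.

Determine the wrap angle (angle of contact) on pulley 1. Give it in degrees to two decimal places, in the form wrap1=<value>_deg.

crossed belt: β = asin((r1+r2)/C) = asin(27/56) = 28.8254°
wrap1 = wrap2 = π + 2β = 237.6509°

wrap1=237.65_deg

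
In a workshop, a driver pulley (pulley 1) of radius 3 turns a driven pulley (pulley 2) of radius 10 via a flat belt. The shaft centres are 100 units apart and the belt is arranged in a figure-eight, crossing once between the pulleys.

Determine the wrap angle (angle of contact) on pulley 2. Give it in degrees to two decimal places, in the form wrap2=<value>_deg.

wrap2=194.94_deg

crossed belt: β = asin((r1+r2)/C) = asin(13/100) = 7.4696°
wrap1 = wrap2 = π + 2β = 194.9392°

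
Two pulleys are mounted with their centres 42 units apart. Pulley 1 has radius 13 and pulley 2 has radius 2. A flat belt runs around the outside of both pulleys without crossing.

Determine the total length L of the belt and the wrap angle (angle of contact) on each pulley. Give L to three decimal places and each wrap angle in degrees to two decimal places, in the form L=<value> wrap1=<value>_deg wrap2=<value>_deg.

L=134.022 wrap1=210.37_deg wrap2=149.63_deg

open belt: β = asin((r2−r1)/C) = asin(-11/42) = -15.1831°
wrap1 = π − 2β = 210.3662°
wrap2 = π + 2β = 149.6338°
tangent length = C·cosβ = 40.5339
L = r1·wrap1 + r2·wrap2 + 2·C·cosβ = 13·3.6716 + 2·2.6116 + 2·40.5339 = 134.0217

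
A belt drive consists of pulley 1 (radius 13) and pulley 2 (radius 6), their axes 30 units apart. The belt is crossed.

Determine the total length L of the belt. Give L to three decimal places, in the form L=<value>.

crossed belt: β = asin((r1+r2)/C) = asin(19/30) = 39.2965°
wrap1 = wrap2 = π + 2β = 258.5930°
tangent length = C·cosβ = 23.2164
L = (r1+r2)·wrap + 2·C·cosβ = 19·4.5133 + 2·23.2164 = 132.1854

L=132.185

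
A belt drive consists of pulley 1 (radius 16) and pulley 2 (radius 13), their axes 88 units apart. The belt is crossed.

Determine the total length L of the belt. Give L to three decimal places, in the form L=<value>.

L=276.752

crossed belt: β = asin((r1+r2)/C) = asin(29/88) = 19.2412°
wrap1 = wrap2 = π + 2β = 218.4824°
tangent length = C·cosβ = 83.0843
L = (r1+r2)·wrap + 2·C·cosβ = 29·3.8132 + 2·83.0843 = 276.7525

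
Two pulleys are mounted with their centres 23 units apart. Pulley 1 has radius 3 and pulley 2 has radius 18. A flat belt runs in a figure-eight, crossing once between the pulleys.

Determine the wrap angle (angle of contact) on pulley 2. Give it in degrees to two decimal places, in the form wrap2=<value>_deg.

crossed belt: β = asin((r1+r2)/C) = asin(21/23) = 65.9294°
wrap1 = wrap2 = π + 2β = 311.8588°

wrap2=311.86_deg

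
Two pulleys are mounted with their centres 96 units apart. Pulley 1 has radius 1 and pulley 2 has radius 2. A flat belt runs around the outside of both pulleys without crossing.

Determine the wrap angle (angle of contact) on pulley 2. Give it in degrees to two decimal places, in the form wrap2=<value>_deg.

wrap2=181.19_deg

open belt: β = asin((r2−r1)/C) = asin(1/96) = 0.5968°
wrap1 = π − 2β = 178.8063°
wrap2 = π + 2β = 181.1937°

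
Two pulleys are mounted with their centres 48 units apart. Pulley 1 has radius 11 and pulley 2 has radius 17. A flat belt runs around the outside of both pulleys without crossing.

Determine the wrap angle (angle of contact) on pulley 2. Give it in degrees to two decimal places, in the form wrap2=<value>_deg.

wrap2=194.36_deg

open belt: β = asin((r2−r1)/C) = asin(6/48) = 7.1808°
wrap1 = π − 2β = 165.6385°
wrap2 = π + 2β = 194.3615°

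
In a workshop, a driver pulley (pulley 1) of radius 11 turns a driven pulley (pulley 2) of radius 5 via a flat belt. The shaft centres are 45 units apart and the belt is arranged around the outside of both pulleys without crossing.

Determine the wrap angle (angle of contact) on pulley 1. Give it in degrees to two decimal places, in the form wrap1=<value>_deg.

open belt: β = asin((r2−r1)/C) = asin(-6/45) = -7.6623°
wrap1 = π − 2β = 195.3245°
wrap2 = π + 2β = 164.6755°

wrap1=195.32_deg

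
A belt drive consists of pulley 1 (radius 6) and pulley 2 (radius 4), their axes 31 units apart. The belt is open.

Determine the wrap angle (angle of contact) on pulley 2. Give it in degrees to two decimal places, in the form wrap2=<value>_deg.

open belt: β = asin((r2−r1)/C) = asin(-2/31) = -3.6991°
wrap1 = π − 2β = 187.3981°
wrap2 = π + 2β = 172.6019°

wrap2=172.60_deg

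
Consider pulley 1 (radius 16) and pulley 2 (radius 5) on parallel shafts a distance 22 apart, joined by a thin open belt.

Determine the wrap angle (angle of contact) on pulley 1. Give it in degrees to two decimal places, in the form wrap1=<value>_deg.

wrap1=240.00_deg

open belt: β = asin((r2−r1)/C) = asin(-11/22) = -30.0000°
wrap1 = π − 2β = 240.0000°
wrap2 = π + 2β = 120.0000°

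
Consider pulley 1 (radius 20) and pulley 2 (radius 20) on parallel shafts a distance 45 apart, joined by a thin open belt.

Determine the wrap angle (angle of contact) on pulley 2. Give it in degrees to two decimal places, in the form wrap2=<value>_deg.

wrap2=180.00_deg

open belt: β = asin((r2−r1)/C) = asin(0/45) = 0.0000°
wrap1 = π − 2β = 180.0000°
wrap2 = π + 2β = 180.0000°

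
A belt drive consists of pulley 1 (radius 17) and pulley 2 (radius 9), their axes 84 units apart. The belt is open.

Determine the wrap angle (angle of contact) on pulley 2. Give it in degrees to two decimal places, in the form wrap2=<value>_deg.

wrap2=169.07_deg

open belt: β = asin((r2−r1)/C) = asin(-8/84) = -5.4650°
wrap1 = π − 2β = 190.9300°
wrap2 = π + 2β = 169.0700°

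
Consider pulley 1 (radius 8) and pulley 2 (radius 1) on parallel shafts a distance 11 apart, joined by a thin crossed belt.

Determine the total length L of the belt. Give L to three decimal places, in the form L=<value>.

L=58.172

crossed belt: β = asin((r1+r2)/C) = asin(9/11) = 54.9032°
wrap1 = wrap2 = π + 2β = 289.8064°
tangent length = C·cosβ = 6.3246
L = (r1+r2)·wrap + 2·C·cosβ = 9·5.0581 + 2·6.3246 = 58.1718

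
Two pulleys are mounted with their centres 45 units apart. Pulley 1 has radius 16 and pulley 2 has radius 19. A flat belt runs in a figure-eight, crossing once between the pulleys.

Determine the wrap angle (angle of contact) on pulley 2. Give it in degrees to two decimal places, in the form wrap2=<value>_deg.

wrap2=282.12_deg

crossed belt: β = asin((r1+r2)/C) = asin(35/45) = 51.0576°
wrap1 = wrap2 = π + 2β = 282.1151°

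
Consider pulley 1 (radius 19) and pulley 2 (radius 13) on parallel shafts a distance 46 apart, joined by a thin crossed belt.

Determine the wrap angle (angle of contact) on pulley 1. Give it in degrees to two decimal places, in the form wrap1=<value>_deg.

crossed belt: β = asin((r1+r2)/C) = asin(32/46) = 44.0792°
wrap1 = wrap2 = π + 2β = 268.1584°

wrap1=268.16_deg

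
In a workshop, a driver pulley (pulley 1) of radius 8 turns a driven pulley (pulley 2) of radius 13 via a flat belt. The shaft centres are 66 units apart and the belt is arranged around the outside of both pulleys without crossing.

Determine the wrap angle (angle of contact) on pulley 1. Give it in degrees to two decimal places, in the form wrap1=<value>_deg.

open belt: β = asin((r2−r1)/C) = asin(5/66) = 4.3448°
wrap1 = π − 2β = 171.3105°
wrap2 = π + 2β = 188.6895°

wrap1=171.31_deg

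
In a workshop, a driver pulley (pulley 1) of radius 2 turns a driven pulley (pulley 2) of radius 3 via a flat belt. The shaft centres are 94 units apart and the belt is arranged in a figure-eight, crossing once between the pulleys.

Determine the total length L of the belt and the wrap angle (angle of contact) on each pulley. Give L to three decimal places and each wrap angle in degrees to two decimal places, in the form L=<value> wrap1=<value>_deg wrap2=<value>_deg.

L=203.974 wrap1=186.10_deg wrap2=186.10_deg

crossed belt: β = asin((r1+r2)/C) = asin(5/94) = 3.0491°
wrap1 = wrap2 = π + 2β = 186.0982°
tangent length = C·cosβ = 93.8669
L = (r1+r2)·wrap + 2·C·cosβ = 5·3.2480 + 2·93.8669 = 203.9740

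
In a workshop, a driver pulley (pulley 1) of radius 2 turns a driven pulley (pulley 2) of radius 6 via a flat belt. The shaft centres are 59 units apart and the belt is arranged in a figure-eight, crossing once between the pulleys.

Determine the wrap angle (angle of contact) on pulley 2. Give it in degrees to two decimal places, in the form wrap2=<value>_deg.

wrap2=195.59_deg

crossed belt: β = asin((r1+r2)/C) = asin(8/59) = 7.7929°
wrap1 = wrap2 = π + 2β = 195.5858°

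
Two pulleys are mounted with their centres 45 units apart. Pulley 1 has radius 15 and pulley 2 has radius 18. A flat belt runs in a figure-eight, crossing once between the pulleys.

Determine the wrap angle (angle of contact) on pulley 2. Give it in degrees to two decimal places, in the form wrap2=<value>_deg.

wrap2=274.33_deg

crossed belt: β = asin((r1+r2)/C) = asin(33/45) = 47.1666°
wrap1 = wrap2 = π + 2β = 274.3331°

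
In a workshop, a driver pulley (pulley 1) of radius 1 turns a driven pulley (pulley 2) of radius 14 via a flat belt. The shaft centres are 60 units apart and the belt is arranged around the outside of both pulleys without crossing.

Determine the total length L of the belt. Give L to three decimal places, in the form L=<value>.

L=169.952

open belt: β = asin((r2−r1)/C) = asin(13/60) = 12.5133°
wrap1 = π − 2β = 154.9733°
wrap2 = π + 2β = 205.0267°
tangent length = C·cosβ = 58.5747
L = r1·wrap1 + r2·wrap2 + 2·C·cosβ = 1·2.7048 + 14·3.5784 + 2·58.5747 = 169.9517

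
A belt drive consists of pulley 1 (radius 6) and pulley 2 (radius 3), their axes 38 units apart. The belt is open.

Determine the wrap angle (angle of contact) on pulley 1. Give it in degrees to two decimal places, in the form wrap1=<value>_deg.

wrap1=189.06_deg

open belt: β = asin((r2−r1)/C) = asin(-3/38) = -4.5281°
wrap1 = π − 2β = 189.0561°
wrap2 = π + 2β = 170.9439°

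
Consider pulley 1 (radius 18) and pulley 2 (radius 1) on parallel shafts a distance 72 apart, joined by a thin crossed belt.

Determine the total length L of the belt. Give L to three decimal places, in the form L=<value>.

crossed belt: β = asin((r1+r2)/C) = asin(19/72) = 15.3009°
wrap1 = wrap2 = π + 2β = 210.6019°
tangent length = C·cosβ = 69.4478
L = (r1+r2)·wrap + 2·C·cosβ = 19·3.6757 + 2·69.4478 = 208.7339

L=208.734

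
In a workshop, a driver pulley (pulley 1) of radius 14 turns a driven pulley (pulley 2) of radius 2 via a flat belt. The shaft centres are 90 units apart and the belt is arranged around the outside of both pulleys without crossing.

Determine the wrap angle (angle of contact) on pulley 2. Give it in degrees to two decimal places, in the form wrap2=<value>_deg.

wrap2=164.68_deg

open belt: β = asin((r2−r1)/C) = asin(-12/90) = -7.6623°
wrap1 = π − 2β = 195.3245°
wrap2 = π + 2β = 164.6755°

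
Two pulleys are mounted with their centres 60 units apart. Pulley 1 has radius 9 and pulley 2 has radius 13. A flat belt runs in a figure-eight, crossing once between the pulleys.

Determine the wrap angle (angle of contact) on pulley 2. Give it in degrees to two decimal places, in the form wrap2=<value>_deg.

wrap2=223.02_deg

crossed belt: β = asin((r1+r2)/C) = asin(22/60) = 21.5102°
wrap1 = wrap2 = π + 2β = 223.0204°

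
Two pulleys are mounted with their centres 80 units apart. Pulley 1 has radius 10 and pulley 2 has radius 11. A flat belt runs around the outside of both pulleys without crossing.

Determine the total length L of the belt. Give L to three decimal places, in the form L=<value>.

L=225.986

open belt: β = asin((r2−r1)/C) = asin(1/80) = 0.7162°
wrap1 = π − 2β = 178.5676°
wrap2 = π + 2β = 181.4324°
tangent length = C·cosβ = 79.9937
L = r1·wrap1 + r2·wrap2 + 2·C·cosβ = 10·3.1166 + 11·3.1666 + 2·79.9937 = 225.9859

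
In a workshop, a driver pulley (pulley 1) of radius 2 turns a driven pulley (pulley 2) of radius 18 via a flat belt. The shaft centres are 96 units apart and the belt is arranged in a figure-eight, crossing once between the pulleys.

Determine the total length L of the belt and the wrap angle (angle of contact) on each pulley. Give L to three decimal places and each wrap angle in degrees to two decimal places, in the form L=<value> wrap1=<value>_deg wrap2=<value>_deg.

crossed belt: β = asin((r1+r2)/C) = asin(20/96) = 12.0247°
wrap1 = wrap2 = π + 2β = 204.0494°
tangent length = C·cosβ = 93.8936
L = (r1+r2)·wrap + 2·C·cosβ = 20·3.5613 + 2·93.8936 = 259.0138

L=259.014 wrap1=204.05_deg wrap2=204.05_deg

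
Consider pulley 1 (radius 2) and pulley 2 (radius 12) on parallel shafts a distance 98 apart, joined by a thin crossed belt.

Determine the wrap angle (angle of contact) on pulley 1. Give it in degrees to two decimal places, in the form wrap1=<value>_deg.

wrap1=196.43_deg

crossed belt: β = asin((r1+r2)/C) = asin(14/98) = 8.2132°
wrap1 = wrap2 = π + 2β = 196.4264°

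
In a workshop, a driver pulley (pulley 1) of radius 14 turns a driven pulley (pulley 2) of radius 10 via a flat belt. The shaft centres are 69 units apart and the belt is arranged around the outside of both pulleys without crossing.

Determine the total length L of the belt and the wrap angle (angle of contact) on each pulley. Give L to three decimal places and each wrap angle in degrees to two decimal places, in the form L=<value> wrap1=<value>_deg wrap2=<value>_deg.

open belt: β = asin((r2−r1)/C) = asin(-4/69) = -3.3234°
wrap1 = π − 2β = 186.6467°
wrap2 = π + 2β = 173.3533°
tangent length = C·cosβ = 68.8840
L = r1·wrap1 + r2·wrap2 + 2·C·cosβ = 14·3.2576 + 10·3.0256 + 2·68.8840 = 213.6302

L=213.630 wrap1=186.65_deg wrap2=173.35_deg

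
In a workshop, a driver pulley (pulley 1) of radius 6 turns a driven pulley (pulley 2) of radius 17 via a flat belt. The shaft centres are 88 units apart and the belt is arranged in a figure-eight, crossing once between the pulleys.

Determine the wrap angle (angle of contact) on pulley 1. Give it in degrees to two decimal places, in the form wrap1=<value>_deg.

crossed belt: β = asin((r1+r2)/C) = asin(23/88) = 15.1510°
wrap1 = wrap2 = π + 2β = 210.3020°

wrap1=210.30_deg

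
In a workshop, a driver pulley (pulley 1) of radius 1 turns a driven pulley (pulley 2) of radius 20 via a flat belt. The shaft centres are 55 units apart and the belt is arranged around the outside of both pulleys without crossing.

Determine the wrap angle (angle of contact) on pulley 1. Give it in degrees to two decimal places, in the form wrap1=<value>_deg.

open belt: β = asin((r2−r1)/C) = asin(19/55) = 20.2095°
wrap1 = π − 2β = 139.5809°
wrap2 = π + 2β = 220.4191°

wrap1=139.58_deg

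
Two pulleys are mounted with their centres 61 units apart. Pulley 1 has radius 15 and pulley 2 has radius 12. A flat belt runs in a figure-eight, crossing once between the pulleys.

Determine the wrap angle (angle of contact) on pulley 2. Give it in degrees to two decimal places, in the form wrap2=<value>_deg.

crossed belt: β = asin((r1+r2)/C) = asin(27/61) = 26.2714°
wrap1 = wrap2 = π + 2β = 232.5427°

wrap2=232.54_deg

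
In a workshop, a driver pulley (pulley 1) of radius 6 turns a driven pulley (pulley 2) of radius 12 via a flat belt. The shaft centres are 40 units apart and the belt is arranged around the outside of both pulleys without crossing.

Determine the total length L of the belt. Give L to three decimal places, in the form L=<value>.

open belt: β = asin((r2−r1)/C) = asin(6/40) = 8.6269°
wrap1 = π − 2β = 162.7461°
wrap2 = π + 2β = 197.2539°
tangent length = C·cosβ = 39.5474
L = r1·wrap1 + r2·wrap2 + 2·C·cosβ = 6·2.8405 + 12·3.4427 + 2·39.5474 = 137.4504

L=137.450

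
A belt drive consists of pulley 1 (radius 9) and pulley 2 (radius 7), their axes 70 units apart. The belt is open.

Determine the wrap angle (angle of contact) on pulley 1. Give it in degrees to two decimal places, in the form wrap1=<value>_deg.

wrap1=183.27_deg

open belt: β = asin((r2−r1)/C) = asin(-2/70) = -1.6372°
wrap1 = π − 2β = 183.2745°
wrap2 = π + 2β = 176.7255°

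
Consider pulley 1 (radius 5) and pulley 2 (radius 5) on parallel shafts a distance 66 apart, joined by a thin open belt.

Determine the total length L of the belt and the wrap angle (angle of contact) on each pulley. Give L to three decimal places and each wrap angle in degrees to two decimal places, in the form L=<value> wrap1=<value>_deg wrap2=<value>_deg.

open belt: β = asin((r2−r1)/C) = asin(0/66) = 0.0000°
wrap1 = π − 2β = 180.0000°
wrap2 = π + 2β = 180.0000°
tangent length = C·cosβ = 66.0000
L = r1·wrap1 + r2·wrap2 + 2·C·cosβ = 5·3.1416 + 5·3.1416 + 2·66.0000 = 163.4159

L=163.416 wrap1=180.00_deg wrap2=180.00_deg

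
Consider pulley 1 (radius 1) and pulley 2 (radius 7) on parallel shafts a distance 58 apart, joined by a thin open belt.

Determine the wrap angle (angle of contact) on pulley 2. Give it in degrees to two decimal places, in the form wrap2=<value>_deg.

open belt: β = asin((r2−r1)/C) = asin(6/58) = 5.9378°
wrap1 = π − 2β = 168.1245°
wrap2 = π + 2β = 191.8755°

wrap2=191.88_deg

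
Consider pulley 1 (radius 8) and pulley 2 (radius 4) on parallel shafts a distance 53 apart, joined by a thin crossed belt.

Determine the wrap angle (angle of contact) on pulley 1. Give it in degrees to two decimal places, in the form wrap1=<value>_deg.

crossed belt: β = asin((r1+r2)/C) = asin(12/53) = 13.0861°
wrap1 = wrap2 = π + 2β = 206.1722°

wrap1=206.17_deg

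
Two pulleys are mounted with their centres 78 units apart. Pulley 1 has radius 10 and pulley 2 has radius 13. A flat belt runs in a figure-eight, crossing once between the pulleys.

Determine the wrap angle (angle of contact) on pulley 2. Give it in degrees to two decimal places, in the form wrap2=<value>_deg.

wrap2=214.30_deg

crossed belt: β = asin((r1+r2)/C) = asin(23/78) = 17.1498°
wrap1 = wrap2 = π + 2β = 214.2997°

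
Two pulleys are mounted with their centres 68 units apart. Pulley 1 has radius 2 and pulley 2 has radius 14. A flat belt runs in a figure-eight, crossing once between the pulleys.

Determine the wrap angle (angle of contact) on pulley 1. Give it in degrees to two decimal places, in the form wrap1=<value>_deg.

crossed belt: β = asin((r1+r2)/C) = asin(16/68) = 13.6090°
wrap1 = wrap2 = π + 2β = 207.2179°

wrap1=207.22_deg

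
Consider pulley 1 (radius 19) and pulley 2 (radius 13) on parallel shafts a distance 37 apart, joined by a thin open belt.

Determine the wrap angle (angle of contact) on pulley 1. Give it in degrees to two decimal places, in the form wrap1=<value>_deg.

wrap1=198.66_deg

open belt: β = asin((r2−r1)/C) = asin(-6/37) = -9.3324°
wrap1 = π − 2β = 198.6648°
wrap2 = π + 2β = 161.3352°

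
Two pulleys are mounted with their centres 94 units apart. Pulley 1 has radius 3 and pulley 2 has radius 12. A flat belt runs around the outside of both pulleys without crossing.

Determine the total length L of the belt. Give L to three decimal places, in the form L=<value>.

open belt: β = asin((r2−r1)/C) = asin(9/94) = 5.4942°
wrap1 = π − 2β = 169.0116°
wrap2 = π + 2β = 190.9884°
tangent length = C·cosβ = 93.5682
L = r1·wrap1 + r2·wrap2 + 2·C·cosβ = 3·2.9498 + 12·3.3334 + 2·93.5682 = 235.9863

L=235.986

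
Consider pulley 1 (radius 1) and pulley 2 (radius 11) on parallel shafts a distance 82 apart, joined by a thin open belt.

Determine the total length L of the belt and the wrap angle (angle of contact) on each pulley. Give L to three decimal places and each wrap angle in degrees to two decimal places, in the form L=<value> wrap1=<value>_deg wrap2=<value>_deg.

open belt: β = asin((r2−r1)/C) = asin(10/82) = 7.0047°
wrap1 = π − 2β = 165.9905°
wrap2 = π + 2β = 194.0095°
tangent length = C·cosβ = 81.3880
L = r1·wrap1 + r2·wrap2 + 2·C·cosβ = 1·2.8971 + 11·3.3861 + 2·81.3880 = 202.9201

L=202.920 wrap1=165.99_deg wrap2=194.01_deg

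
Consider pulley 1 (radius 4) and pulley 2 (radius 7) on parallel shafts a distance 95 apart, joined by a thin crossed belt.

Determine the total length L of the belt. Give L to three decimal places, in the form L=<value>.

L=225.833

crossed belt: β = asin((r1+r2)/C) = asin(11/95) = 6.6492°
wrap1 = wrap2 = π + 2β = 193.2983°
tangent length = C·cosβ = 94.3610
L = (r1+r2)·wrap + 2·C·cosβ = 11·3.3737 + 2·94.3610 = 225.8326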